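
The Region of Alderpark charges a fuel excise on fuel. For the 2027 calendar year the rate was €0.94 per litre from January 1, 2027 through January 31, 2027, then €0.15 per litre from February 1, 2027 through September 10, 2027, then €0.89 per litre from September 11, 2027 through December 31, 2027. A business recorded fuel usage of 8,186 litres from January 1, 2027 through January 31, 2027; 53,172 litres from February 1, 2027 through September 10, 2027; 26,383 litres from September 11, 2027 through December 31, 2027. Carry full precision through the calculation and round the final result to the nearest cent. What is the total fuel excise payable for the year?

January 1 – January 31, 2027: 8,186 litres at €0.94/litre → €7,694.84
February 1 – September 10, 2027: 53,172 litres at €0.15/litre → €7,975.80
September 11 – December 31, 2027: 26,383 litres at €0.89/litre → €23,480.87

€39,151.51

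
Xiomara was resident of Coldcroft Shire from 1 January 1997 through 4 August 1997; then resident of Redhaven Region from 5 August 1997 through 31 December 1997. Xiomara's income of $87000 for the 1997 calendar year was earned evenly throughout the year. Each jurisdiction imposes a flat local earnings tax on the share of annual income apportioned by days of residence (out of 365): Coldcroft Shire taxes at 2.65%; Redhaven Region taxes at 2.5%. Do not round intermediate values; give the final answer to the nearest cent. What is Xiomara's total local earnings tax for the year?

$2252.23

Coldcroft Shire, 1 January – 4 August 1997: 216 days → $87000 × 2.65% × 216/365 = $1364.3507
Redhaven Region, 5 August – 31 December 1997: 149 days → $87000 × 2.5% × 149/365 = $887.8767
Total = $2252.2274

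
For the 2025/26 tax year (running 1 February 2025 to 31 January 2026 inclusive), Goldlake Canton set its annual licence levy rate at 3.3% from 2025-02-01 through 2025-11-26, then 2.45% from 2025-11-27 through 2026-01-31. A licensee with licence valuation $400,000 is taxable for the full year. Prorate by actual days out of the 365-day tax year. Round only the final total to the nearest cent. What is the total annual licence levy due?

$12,585.21

2025-02-01 to 2025-11-26: 299 days at 3.3% → $400,000 × 3.3% × 299/365 = $10,813.1507
2025-11-27 to 2026-01-31: 66 days at 2.45% → $400,000 × 2.45% × 66/365 = $1,772.0548
Total = $12,585.2055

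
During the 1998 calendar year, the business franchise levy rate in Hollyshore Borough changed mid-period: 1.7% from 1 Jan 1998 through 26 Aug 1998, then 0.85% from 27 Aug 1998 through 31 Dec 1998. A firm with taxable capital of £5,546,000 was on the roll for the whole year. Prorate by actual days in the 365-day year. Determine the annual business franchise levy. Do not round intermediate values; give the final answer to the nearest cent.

1 Jan – 26 Aug 1998: 238 days at 1.7% → £5,546,000 × 1.7% × 238/365 = £61,477.0301
27 Aug – 31 Dec 1998: 127 days at 0.85% → £5,546,000 × 0.85% × 127/365 = £16,402.4849
Total = £77,879.5151

£77,879.52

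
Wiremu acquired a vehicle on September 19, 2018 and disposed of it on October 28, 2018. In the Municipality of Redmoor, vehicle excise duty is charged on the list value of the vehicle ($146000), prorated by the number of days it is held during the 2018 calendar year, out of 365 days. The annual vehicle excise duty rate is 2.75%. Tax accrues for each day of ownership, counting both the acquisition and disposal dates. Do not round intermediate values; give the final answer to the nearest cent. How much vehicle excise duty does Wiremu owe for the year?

$440.00

Days held (September 19 – October 28, 2018): 40 out of 365
Tax = $146000 × 2.75% × 40/365 = $440.0000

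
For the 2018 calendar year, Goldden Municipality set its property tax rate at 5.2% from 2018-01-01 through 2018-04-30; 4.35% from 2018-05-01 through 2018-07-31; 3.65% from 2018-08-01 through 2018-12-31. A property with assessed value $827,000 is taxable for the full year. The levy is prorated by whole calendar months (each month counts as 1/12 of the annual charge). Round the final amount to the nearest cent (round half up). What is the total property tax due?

2018-01-01 to 2018-04-30: 4 months at 5.2% → $827,000 × 5.2% × 4/12 = $14,334.6667
2018-05-01 to 2018-07-31: 3 months at 4.35% → $827,000 × 4.35% × 3/12 = $8,993.6250
2018-08-01 to 2018-12-31: 5 months at 3.65% → $827,000 × 3.65% × 5/12 = $12,577.2917
Total = $35,905.5833

$35,905.58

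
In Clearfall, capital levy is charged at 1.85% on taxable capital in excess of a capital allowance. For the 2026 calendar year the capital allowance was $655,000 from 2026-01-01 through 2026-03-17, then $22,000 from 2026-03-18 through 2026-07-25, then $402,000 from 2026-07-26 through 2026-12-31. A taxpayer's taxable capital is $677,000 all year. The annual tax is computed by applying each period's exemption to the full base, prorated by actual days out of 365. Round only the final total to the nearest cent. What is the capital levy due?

2026-01-01 to 2026-03-17: 76 days, exemption $655,000 → ($677,000 − $655,000) × 1.85% × 76/365 = $84.7452
2026-03-18 to 2026-07-25: 130 days, exemption $22,000 → ($677,000 − $22,000) × 1.85% × 130/365 = $4,315.8219
2026-07-26 to 2026-12-31: 159 days, exemption $402,000 → ($677,000 − $402,000) × 1.85% × 159/365 = $2,216.1986
Total = $6,616.7658

$6,616.77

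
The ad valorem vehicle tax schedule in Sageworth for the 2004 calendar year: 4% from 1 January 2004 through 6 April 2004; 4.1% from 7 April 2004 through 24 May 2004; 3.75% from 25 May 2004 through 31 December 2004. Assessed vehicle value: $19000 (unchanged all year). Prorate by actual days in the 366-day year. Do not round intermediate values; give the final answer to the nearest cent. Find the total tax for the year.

$733.81

1 January – 6 April 2004: 97 days at 4% → $19000 × 4% × 97/366 = $201.4208
7 April – 24 May 2004: 48 days at 4.1% → $19000 × 4.1% × 48/366 = $102.1639
25 May – 31 December 2004: 221 days at 3.75% → $19000 × 3.75% × 221/366 = $430.2254
Total = $733.8101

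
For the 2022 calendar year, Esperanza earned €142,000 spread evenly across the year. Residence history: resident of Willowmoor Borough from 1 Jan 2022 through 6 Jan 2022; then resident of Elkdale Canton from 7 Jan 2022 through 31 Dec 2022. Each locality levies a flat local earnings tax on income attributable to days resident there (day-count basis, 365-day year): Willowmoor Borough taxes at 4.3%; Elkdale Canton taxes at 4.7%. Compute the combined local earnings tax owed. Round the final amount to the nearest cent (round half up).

Willowmoor Borough, 1 Jan – 6 Jan 2022: 6 days → €142,000 × 4.3% × 6/365 = €100.3726
Elkdale Canton, 7 Jan – 31 Dec 2022: 359 days → €142,000 × 4.7% × 359/365 = €6,564.2904
Total = €6,664.6630

€6,664.66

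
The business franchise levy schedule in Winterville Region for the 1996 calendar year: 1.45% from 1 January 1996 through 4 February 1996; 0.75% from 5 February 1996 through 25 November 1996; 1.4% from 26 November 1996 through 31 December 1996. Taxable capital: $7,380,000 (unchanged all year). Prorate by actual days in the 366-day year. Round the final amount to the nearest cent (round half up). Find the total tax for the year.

$65,008.52

1 January – 4 February 1996: 35 days at 1.45% → $7,380,000 × 1.45% × 35/366 = $10,233.1967
5 February – 25 November 1996: 295 days at 0.75% → $7,380,000 × 0.75% × 295/366 = $44,612.7049
26 November – 31 December 1996: 36 days at 1.4% → $7,380,000 × 1.4% × 36/366 = $10,162.6230
Total = $65,008.5246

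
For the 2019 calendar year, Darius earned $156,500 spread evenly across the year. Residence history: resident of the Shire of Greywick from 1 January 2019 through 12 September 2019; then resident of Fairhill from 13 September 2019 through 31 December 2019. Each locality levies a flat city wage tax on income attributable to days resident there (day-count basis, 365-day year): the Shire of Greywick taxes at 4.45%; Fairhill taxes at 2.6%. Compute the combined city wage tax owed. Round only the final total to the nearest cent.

The Shire of Greywick, 1 January – 12 September 2019: 255 days → $156,500 × 4.45% × 255/365 = $4,865.4349
Fairhill, 13 September – 31 December 2019: 110 days → $156,500 × 2.6% × 110/365 = $1,226.2740
Total = $6,091.7089

$6,091.71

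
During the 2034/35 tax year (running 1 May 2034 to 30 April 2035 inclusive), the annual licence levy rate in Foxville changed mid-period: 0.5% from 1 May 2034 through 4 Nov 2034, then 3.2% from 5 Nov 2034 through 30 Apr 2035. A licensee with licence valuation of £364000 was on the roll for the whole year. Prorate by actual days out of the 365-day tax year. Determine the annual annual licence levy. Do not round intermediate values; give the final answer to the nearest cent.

£6585.91

1 May – 4 Nov 2034: 188 days at 0.5% → £364000 × 0.5% × 188/365 = £937.4247
5 Nov 2034 – 30 Apr 2035: 177 days at 3.2% → £364000 × 3.2% × 177/365 = £5648.4822
Total = £6585.9068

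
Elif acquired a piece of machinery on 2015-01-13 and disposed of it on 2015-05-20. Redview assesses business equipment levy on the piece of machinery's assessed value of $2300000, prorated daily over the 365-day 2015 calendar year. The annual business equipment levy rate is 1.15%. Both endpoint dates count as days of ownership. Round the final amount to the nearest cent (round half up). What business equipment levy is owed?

$9275.62

Days held (2015-01-13 to 2015-05-20): 128 out of 365
Tax = $2300000 × 1.15% × 128/365 = $9275.6164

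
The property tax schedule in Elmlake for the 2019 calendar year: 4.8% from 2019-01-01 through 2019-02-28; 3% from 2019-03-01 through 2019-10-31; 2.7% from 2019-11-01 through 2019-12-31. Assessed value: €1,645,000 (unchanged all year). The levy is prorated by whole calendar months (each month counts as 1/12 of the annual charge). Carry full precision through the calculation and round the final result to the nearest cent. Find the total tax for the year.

2019-01-01 to 2019-02-28: 2 months at 4.8% → €1,645,000 × 4.8% × 2/12 = €13,160.0000
2019-03-01 to 2019-10-31: 8 months at 3% → €1,645,000 × 3% × 8/12 = €32,900.0000
2019-11-01 to 2019-12-31: 2 months at 2.7% → €1,645,000 × 2.7% × 2/12 = €7,402.5000
Total = €53,462.5000

€53,462.50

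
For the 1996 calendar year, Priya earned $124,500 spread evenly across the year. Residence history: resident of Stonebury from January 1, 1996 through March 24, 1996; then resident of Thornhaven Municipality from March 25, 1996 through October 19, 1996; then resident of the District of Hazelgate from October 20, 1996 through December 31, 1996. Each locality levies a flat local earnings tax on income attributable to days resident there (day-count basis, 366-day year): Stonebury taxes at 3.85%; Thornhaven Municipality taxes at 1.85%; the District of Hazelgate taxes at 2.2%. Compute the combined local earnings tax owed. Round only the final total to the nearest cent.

Stonebury, January 1 – March 24, 1996: 84 days → $124,500 × 3.85% × 84/366 = $1,100.0902
Thornhaven Municipality, March 25 – October 19, 1996: 209 days → $124,500 × 1.85% × 209/366 = $1,315.2439
The District of Hazelgate, October 20 – December 31, 1996: 73 days → $124,500 × 2.2% × 73/366 = $546.3033
Total = $2,961.6373

$2,961.64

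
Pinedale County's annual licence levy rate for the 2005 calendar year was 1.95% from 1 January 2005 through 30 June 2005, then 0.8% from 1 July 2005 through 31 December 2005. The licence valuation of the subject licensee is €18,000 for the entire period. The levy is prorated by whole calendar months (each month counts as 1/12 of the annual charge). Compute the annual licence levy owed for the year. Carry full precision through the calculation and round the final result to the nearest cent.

1 January – 30 June 2005: 6 months at 1.95% → €18,000 × 1.95% × 6/12 = €175.5000
1 July – 31 December 2005: 6 months at 0.8% → €18,000 × 0.8% × 6/12 = €72.0000
Total = €247.5000

€247.50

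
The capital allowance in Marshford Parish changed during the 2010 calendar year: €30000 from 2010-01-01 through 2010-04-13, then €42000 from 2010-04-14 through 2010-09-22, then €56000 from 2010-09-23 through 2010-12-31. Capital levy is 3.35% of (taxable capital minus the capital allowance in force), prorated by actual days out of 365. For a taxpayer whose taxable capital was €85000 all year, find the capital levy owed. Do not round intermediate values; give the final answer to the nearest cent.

€1425.45

2010-01-01 to 2010-04-13: 103 days, exemption €30000 → (€85000 − €30000) × 3.35% × 103/365 = €519.9384
2010-04-14 to 2010-09-22: 162 days, exemption €42000 → (€85000 − €42000) × 3.35% × 162/365 = €639.3452
2010-09-23 to 2010-12-31: 100 days, exemption €56000 → (€85000 − €56000) × 3.35% × 100/365 = €266.1644
Total = €1425.4479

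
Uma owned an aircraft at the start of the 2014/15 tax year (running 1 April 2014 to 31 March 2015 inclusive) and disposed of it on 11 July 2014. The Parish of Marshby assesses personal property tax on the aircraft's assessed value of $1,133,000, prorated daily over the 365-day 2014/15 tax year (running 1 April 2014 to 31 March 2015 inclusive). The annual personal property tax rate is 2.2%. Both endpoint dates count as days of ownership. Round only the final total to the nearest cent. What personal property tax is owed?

$6,965.62

Days held (1 April – 11 July 2014): 102 out of 365
Tax = $1,133,000 × 2.2% × 102/365 = $6,965.6219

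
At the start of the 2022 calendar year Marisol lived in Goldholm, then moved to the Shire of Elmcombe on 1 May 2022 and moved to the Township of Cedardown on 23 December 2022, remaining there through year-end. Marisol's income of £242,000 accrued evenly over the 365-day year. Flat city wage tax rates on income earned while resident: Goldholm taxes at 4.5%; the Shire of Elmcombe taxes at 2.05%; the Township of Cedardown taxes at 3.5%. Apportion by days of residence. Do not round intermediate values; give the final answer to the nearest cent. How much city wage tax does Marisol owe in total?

Goldholm, 1 January – 30 April 2022: 120 days → £242,000 × 4.5% × 120/365 = £3,580.2740
The Shire of Elmcombe, 1 May – 22 December 2022: 236 days → £242,000 × 2.05% × 236/365 = £3,207.6603
The Township of Cedardown, 23 December – 31 December 2022: 9 days → £242,000 × 3.5% × 9/365 = £208.8493
Total = £6,996.7836

£6,996.78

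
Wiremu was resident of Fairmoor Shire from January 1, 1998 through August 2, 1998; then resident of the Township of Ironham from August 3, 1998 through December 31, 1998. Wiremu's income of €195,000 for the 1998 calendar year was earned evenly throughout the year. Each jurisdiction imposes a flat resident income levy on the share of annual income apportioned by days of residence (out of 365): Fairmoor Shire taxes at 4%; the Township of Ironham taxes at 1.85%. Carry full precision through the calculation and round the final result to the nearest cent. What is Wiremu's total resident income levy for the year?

€6,065.57

Fairmoor Shire, January 1 – August 2, 1998: 214 days → €195,000 × 4% × 214/365 = €4,573.1507
The Township of Ironham, August 3 – December 31, 1998: 151 days → €195,000 × 1.85% × 151/365 = €1,492.4178
Total = €6,065.5685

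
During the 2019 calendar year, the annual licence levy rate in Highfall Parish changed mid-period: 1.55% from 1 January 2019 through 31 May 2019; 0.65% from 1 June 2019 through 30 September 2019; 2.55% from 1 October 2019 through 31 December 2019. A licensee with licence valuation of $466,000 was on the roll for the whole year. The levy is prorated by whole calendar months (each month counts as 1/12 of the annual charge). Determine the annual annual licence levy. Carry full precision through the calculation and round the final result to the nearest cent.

1 January – 31 May 2019: 5 months at 1.55% → $466,000 × 1.55% × 5/12 = $3,009.5833
1 June – 30 September 2019: 4 months at 0.65% → $466,000 × 0.65% × 4/12 = $1,009.6667
1 October – 31 December 2019: 3 months at 2.55% → $466,000 × 2.55% × 3/12 = $2,970.7500
Total = $6,990.0000

$6,990.00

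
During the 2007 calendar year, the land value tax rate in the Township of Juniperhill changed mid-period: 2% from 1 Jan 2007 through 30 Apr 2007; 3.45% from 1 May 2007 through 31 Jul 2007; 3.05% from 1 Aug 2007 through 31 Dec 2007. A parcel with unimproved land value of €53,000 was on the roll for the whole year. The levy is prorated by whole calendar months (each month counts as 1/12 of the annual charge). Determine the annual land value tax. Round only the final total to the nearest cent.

€1,484.00

1 Jan – 30 Apr 2007: 4 months at 2% → €53,000 × 2% × 4/12 = €353.3333
1 May – 31 Jul 2007: 3 months at 3.45% → €53,000 × 3.45% × 3/12 = €457.1250
1 Aug – 31 Dec 2007: 5 months at 3.05% → €53,000 × 3.05% × 5/12 = €673.5417
Total = €1,484.0000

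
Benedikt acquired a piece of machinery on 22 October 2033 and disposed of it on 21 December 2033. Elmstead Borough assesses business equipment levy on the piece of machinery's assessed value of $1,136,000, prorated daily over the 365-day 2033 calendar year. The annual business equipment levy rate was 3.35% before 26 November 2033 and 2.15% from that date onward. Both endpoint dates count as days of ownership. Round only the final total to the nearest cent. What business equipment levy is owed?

$5,389.00

22 October – 25 November 2033: 35 days at 3.35% → $1,136,000 × 3.35% × 35/365 = $3,649.2055
26 November – 21 December 2033: 26 days at 2.15% → $1,136,000 × 2.15% × 26/365 = $1,739.7918
Total = $5,388.9973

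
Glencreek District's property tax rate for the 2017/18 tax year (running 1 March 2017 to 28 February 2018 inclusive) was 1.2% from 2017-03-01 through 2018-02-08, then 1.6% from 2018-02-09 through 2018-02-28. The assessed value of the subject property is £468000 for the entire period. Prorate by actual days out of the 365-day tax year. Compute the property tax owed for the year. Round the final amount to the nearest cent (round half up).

2017-03-01 to 2018-02-08: 345 days at 1.2% → £468000 × 1.2% × 345/365 = £5308.2740
2018-02-09 to 2018-02-28: 20 days at 1.6% → £468000 × 1.6% × 20/365 = £410.3014
Total = £5718.5753

£5718.58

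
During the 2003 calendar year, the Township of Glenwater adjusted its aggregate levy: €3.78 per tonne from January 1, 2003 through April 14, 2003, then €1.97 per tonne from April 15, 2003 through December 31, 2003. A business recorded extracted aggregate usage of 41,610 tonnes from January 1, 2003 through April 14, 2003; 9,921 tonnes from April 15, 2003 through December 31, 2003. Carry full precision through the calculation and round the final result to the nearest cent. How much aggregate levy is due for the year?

January 1 – April 14, 2003: 41,610 tonnes at €3.78/tonne → €157,285.80
April 15 – December 31, 2003: 9,921 tonnes at €1.97/tonne → €19,544.37

€176,830.17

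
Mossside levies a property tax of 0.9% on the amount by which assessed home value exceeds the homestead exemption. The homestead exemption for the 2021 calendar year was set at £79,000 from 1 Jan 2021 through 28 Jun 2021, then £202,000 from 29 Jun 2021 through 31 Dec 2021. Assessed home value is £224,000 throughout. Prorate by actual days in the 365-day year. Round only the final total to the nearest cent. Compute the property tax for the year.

1 Jan – 28 Jun 2021: 179 days, exemption £79,000 → (£224,000 − £79,000) × 0.9% × 179/365 = £639.9863
29 Jun – 31 Dec 2021: 186 days, exemption £202,000 → (£224,000 − £202,000) × 0.9% × 186/365 = £100.8986
Total = £740.8849

£740.88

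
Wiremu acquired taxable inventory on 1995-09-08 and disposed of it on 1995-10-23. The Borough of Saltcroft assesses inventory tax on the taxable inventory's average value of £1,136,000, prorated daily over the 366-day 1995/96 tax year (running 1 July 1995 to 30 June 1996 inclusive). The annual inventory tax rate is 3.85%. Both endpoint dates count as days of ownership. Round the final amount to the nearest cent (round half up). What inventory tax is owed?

£5,496.87

Days held (1995-09-08 to 1995-10-23): 46 out of 366
Tax = £1,136,000 × 3.85% × 46/366 = £5,496.8743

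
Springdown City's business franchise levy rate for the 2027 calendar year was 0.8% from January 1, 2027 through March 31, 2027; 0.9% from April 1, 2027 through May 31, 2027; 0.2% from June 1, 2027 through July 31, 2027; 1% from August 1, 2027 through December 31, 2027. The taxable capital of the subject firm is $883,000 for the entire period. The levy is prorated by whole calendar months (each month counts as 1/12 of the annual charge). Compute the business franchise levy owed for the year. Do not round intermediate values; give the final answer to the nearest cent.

$7,064.00

January 1 – March 31, 2027: 3 months at 0.8% → $883,000 × 0.8% × 3/12 = $1,766.0000
April 1 – May 31, 2027: 2 months at 0.9% → $883,000 × 0.9% × 2/12 = $1,324.5000
June 1 – July 31, 2027: 2 months at 0.2% → $883,000 × 0.2% × 2/12 = $294.3333
August 1 – December 31, 2027: 5 months at 1% → $883,000 × 1% × 5/12 = $3,679.1667
Total = $7,064.0000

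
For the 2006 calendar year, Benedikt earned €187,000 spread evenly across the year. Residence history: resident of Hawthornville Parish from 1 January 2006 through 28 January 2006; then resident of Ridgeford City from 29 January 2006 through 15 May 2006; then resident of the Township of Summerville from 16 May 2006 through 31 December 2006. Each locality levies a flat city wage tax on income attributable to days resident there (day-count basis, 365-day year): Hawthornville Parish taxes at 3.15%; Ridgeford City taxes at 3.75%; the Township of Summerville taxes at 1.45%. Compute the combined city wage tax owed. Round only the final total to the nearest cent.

€4,216.21

Hawthornville Parish, 1 January – 28 January 2006: 28 days → €187,000 × 3.15% × 28/365 = €451.8740
Ridgeford City, 29 January – 15 May 2006: 107 days → €187,000 × 3.75% × 107/365 = €2,055.7192
The Township of Summerville, 16 May – 31 December 2006: 230 days → €187,000 × 1.45% × 230/365 = €1,708.6164
Total = €4,216.2096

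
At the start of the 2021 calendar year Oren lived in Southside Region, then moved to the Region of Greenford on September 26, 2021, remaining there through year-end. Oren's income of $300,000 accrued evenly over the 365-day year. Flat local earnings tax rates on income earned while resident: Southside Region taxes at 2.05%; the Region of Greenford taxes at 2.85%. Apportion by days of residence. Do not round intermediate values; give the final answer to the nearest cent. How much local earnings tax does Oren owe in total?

Southside Region, January 1 – September 25, 2021: 268 days → $300,000 × 2.05% × 268/365 = $4,515.6164
The Region of Greenford, September 26 – December 31, 2021: 97 days → $300,000 × 2.85% × 97/365 = $2,272.1918
Total = $6,787.8082

$6,787.81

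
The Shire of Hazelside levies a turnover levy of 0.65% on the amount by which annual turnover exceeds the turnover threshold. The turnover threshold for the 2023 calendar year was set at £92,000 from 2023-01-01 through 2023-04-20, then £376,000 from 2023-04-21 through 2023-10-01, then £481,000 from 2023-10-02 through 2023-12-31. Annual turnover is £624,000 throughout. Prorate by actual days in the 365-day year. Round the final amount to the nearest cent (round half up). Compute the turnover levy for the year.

£1,998.17

2023-01-01 to 2023-04-20: 110 days, exemption £92,000 → (£624,000 − £92,000) × 0.65% × 110/365 = £1,042.1370
2023-04-21 to 2023-10-01: 164 days, exemption £376,000 → (£624,000 − £376,000) × 0.65% × 164/365 = £724.2959
2023-10-02 to 2023-12-31: 91 days, exemption £481,000 → (£624,000 − £481,000) × 0.65% × 91/365 = £231.7384
Total = £1,998.1712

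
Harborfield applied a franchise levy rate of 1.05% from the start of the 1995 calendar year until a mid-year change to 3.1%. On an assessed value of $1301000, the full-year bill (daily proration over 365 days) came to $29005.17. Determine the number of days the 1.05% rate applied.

Let d = days at the first rate; then 365 − d days at the second rate.
$1301000 × [1.05%·d + 3.1%·(365−d)] / 365 = $29005.17
Solving gives d = 155, so the new rate took effect on 5 Jun 1995.

155 days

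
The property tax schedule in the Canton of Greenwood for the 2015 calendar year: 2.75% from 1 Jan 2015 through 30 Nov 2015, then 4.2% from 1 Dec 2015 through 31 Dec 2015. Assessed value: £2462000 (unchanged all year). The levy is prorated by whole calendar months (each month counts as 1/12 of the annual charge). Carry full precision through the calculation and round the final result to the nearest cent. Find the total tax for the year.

£70679.92

1 Jan – 30 Nov 2015: 11 months at 2.75% → £2462000 × 2.75% × 11/12 = £62062.9167
1 Dec – 31 Dec 2015: 1 month at 4.2% → £2462000 × 4.2% × 1/12 = £8617.0000
Total = £70679.9167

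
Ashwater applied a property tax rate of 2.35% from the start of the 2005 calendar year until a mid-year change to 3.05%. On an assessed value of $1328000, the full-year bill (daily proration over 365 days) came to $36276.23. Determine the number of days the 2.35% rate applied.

Let d = days at the first rate; then 365 − d days at the second rate.
$1328000 × [2.35%·d + 3.05%·(365−d)] / 365 = $36276.23
Solving gives d = 166, so the new rate took effect on 16 Jun 2005.

166 days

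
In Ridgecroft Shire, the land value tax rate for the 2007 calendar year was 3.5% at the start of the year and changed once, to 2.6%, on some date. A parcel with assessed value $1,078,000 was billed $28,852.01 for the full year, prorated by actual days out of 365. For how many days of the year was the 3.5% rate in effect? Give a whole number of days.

31 days

Let d = days at the first rate; then 365 − d days at the second rate.
$1,078,000 × [3.5%·d + 2.6%·(365−d)] / 365 = $28,852.01
Solving gives d = 31, so the new rate took effect on February 1, 2007.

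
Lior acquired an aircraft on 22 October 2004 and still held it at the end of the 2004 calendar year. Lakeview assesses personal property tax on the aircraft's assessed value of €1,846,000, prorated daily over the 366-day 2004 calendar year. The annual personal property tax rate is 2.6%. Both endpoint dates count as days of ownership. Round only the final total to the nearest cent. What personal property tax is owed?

€9,310.70

Days held (22 October – 31 December 2004): 71 out of 366
Tax = €1,846,000 × 2.6% × 71/366 = €9,310.6995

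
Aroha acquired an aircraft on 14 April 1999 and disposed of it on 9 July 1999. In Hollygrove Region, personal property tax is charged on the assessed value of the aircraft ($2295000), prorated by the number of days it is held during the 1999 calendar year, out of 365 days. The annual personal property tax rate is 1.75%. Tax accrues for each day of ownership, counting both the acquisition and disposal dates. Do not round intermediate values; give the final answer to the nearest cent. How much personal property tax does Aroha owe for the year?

$9572.98

Days held (14 April – 9 July 1999): 87 out of 365
Tax = $2295000 × 1.75% × 87/365 = $9572.9795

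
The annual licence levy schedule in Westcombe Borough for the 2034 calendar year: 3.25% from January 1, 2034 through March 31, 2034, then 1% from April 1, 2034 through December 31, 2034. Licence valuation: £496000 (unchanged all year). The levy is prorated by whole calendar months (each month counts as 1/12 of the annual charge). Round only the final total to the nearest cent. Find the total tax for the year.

January 1 – March 31, 2034: 3 months at 3.25% → £496000 × 3.25% × 3/12 = £4030.0000
April 1 – December 31, 2034: 9 months at 1% → £496000 × 1% × 9/12 = £3720.0000
Total = £7750.0000

£7750.00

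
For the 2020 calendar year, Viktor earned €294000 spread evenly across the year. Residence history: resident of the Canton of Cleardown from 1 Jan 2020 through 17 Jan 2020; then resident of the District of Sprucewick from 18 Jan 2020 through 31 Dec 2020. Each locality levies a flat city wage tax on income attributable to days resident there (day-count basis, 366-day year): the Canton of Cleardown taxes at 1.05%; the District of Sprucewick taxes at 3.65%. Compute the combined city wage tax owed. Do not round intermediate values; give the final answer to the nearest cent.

€10375.95

The Canton of Cleardown, 1 Jan – 17 Jan 2020: 17 days → €294000 × 1.05% × 17/366 = €143.3852
The District of Sprucewick, 18 Jan – 31 Dec 2020: 349 days → €294000 × 3.65% × 349/366 = €10232.5656
Total = €10375.9508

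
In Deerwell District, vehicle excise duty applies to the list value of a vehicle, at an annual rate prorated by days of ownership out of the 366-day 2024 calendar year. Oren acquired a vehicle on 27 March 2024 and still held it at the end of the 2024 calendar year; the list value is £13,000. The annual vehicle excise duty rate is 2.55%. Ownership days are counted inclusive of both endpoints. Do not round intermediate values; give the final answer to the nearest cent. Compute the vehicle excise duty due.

Days held (27 March – 31 December 2024): 280 out of 366
Tax = £13,000 × 2.55% × 280/366 = £253.6066

£253.61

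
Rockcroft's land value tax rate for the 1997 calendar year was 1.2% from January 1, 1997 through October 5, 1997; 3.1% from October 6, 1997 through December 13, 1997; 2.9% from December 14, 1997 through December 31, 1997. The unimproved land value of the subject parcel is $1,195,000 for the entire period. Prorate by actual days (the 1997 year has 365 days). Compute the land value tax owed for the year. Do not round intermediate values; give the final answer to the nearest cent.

January 1 – October 5, 1997: 278 days at 1.2% → $1,195,000 × 1.2% × 278/365 = $10,921.9726
October 6 – December 13, 1997: 69 days at 3.1% → $1,195,000 × 3.1% × 69/365 = $7,003.0274
December 14 – December 31, 1997: 18 days at 2.9% → $1,195,000 × 2.9% × 18/365 = $1,709.0137
Total = $19,634.0137

$19,634.01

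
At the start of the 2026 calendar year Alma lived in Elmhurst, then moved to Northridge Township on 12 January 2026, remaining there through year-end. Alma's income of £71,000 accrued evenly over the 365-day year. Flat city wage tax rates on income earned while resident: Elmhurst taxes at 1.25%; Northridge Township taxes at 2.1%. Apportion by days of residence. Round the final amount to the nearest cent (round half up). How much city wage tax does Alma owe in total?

Elmhurst, 1 January – 11 January 2026: 11 days → £71,000 × 1.25% × 11/365 = £26.7466
Northridge Township, 12 January – 31 December 2026: 354 days → £71,000 × 2.1% × 354/365 = £1,446.0658
Total = £1,472.8123

£1,472.81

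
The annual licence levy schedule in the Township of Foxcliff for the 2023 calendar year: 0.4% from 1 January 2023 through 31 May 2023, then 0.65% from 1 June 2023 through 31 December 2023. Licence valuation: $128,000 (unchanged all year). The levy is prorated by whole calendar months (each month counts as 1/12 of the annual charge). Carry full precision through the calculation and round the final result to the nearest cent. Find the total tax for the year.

$698.67

1 January – 31 May 2023: 5 months at 0.4% → $128,000 × 0.4% × 5/12 = $213.3333
1 June – 31 December 2023: 7 months at 0.65% → $128,000 × 0.65% × 7/12 = $485.3333
Total = $698.6667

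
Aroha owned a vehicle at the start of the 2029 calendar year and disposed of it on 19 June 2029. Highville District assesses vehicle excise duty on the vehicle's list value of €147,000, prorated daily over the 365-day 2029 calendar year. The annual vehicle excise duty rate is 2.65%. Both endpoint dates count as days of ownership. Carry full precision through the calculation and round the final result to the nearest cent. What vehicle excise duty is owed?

Days held (1 January – 19 June 2029): 170 out of 365
Tax = €147,000 × 2.65% × 170/365 = €1,814.3425

€1,814.34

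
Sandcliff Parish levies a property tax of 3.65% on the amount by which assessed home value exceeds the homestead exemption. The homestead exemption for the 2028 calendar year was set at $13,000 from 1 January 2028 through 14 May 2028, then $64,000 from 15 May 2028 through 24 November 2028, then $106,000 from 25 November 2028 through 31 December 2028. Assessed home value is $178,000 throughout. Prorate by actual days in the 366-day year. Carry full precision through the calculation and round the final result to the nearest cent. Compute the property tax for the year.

1 January – 14 May 2028: 135 days, exemption $13,000 → ($178,000 − $13,000) × 3.65% × 135/366 = $2,221.4139
15 May – 24 November 2028: 194 days, exemption $64,000 → ($178,000 − $64,000) × 3.65% × 194/366 = $2,205.5574
25 November – 31 December 2028: 37 days, exemption $106,000 → ($178,000 − $106,000) × 3.65% × 37/366 = $265.6721
Total = $4,692.6434

$4,692.64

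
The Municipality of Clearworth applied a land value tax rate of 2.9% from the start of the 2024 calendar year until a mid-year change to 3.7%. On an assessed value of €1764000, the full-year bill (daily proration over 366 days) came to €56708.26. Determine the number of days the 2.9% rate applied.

Let d = days at the first rate; then 366 − d days at the second rate.
€1764000 × [2.9%·d + 3.7%·(366−d)] / 366 = €56708.26
Solving gives d = 222, so the new rate took effect on 10 August 2024.

222 days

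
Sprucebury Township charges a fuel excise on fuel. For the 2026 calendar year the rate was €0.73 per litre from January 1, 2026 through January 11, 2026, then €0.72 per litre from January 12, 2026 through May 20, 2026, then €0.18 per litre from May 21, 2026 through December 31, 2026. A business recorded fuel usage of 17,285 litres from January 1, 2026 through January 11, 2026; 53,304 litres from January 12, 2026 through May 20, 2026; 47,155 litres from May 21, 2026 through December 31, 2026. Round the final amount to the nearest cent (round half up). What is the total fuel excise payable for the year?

€59,484.83

January 1 – January 11, 2026: 17,285 litres at €0.73/litre → €12,618.05
January 12 – May 20, 2026: 53,304 litres at €0.72/litre → €38,378.88
May 21 – December 31, 2026: 47,155 litres at €0.18/litre → €8,487.90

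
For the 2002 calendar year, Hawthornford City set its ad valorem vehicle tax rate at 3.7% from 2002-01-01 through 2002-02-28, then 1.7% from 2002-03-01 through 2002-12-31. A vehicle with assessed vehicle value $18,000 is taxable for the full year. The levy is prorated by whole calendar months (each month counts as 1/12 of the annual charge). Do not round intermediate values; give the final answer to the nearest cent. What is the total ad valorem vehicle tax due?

2002-01-01 to 2002-02-28: 2 months at 3.7% → $18,000 × 3.7% × 2/12 = $111.0000
2002-03-01 to 2002-12-31: 10 months at 1.7% → $18,000 × 1.7% × 10/12 = $255.0000
Total = $366.0000

$366.00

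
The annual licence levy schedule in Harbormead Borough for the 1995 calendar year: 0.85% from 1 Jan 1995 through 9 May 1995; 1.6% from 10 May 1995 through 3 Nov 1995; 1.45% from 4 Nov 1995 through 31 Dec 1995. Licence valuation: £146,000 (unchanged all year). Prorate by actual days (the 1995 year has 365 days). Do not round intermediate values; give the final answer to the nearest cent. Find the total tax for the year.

1 Jan – 9 May 1995: 129 days at 0.85% → £146,000 × 0.85% × 129/365 = £438.6000
10 May – 3 Nov 1995: 178 days at 1.6% → £146,000 × 1.6% × 178/365 = £1,139.2000
4 Nov – 31 Dec 1995: 58 days at 1.45% → £146,000 × 1.45% × 58/365 = £336.4000
Total = £1,914.2000

£1,914.20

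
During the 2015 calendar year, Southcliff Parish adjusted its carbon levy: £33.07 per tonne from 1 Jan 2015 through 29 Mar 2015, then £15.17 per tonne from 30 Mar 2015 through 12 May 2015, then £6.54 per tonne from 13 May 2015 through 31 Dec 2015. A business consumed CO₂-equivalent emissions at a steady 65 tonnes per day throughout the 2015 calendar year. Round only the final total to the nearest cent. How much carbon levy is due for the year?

£331,594.90

1 Jan – 29 Mar 2015: 88 days × 65 tonnes/day = 5,720 tonnes at £33.07/tonne → £189,160.40
30 Mar – 12 May 2015: 44 days × 65 tonnes/day = 2,860 tonnes at £15.17/tonne → £43,386.20
13 May – 31 Dec 2015: 233 days × 65 tonnes/day = 15,145 tonnes at £6.54/tonne → £99,048.30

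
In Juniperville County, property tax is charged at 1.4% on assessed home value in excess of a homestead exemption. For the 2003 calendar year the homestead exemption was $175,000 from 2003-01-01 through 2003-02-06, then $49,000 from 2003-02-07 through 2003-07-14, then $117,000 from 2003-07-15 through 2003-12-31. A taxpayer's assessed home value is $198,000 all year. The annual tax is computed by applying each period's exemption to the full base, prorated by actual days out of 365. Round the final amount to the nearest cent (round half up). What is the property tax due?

2003-01-01 to 2003-02-06: 37 days, exemption $175,000 → ($198,000 − $175,000) × 1.4% × 37/365 = $32.6411
2003-02-07 to 2003-07-14: 158 days, exemption $49,000 → ($198,000 − $49,000) × 1.4% × 158/365 = $902.9808
2003-07-15 to 2003-12-31: 170 days, exemption $117,000 → ($198,000 − $117,000) × 1.4% × 170/365 = $528.1644
Total = $1,463.7863

$1,463.79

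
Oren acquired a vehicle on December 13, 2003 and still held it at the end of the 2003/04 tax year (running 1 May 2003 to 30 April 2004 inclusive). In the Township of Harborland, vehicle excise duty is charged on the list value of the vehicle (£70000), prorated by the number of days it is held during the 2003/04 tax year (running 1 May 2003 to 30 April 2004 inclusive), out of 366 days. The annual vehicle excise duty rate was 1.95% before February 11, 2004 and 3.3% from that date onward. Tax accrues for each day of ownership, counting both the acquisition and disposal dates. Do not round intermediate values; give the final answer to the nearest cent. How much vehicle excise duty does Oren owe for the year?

£728.69

December 13, 2003 – February 10, 2004: 60 days at 1.95% → £70000 × 1.95% × 60/366 = £223.7705
February 11 – April 30, 2004: 80 days at 3.3% → £70000 × 3.3% × 80/366 = £504.9180
Total = £728.6885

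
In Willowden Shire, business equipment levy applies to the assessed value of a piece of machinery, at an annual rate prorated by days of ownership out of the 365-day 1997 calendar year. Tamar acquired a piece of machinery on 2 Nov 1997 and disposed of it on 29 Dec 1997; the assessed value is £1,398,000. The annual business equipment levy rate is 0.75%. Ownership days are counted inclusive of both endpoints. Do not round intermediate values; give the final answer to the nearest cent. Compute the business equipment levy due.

£1,666.11

Days held (2 Nov – 29 Dec 1997): 58 out of 365
Tax = £1,398,000 × 0.75% × 58/365 = £1,666.1096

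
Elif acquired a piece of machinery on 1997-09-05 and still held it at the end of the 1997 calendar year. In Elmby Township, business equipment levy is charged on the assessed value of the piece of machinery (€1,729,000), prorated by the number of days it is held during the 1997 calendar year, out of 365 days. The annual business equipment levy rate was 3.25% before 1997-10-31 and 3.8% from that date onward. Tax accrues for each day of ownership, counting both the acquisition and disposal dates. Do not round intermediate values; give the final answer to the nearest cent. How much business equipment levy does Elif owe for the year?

€19,781.65

1997-09-05 to 1997-10-30: 56 days at 3.25% → €1,729,000 × 3.25% × 56/365 = €8,621.3151
1997-10-31 to 1997-12-31: 62 days at 3.8% → €1,729,000 × 3.8% × 62/365 = €11,160.3397
Total = €19,781.6548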